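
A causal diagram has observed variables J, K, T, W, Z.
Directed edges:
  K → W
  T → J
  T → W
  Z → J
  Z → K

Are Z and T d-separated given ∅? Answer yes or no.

Yes — Z ⊥ T | ∅.

Bayes-Ball from Z | ∅ reaches {J,K,W}.
T ∉ reach(Z|∅) ⇒ Z ⊥ T | ∅.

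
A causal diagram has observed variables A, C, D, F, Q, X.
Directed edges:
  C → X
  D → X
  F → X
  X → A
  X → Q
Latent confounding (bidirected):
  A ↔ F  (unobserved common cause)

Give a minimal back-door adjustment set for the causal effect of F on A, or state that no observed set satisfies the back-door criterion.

F→A: no observed back-door set.

desc(F)\{F}={A,Q,X}; candidates ⊆ {C,D}.
F↔A: latent back-door arc(s) into F.
size 0: {}; under {} F still reaches {A} ∋ A.
size 1: {C}, {D}; under {C} F still reaches {A} ∋ A.
size 2: {C,D}; under {C,D} F still reaches {A} ∋ A.
F↔A cannot be blocked by any observed set — no back-door set.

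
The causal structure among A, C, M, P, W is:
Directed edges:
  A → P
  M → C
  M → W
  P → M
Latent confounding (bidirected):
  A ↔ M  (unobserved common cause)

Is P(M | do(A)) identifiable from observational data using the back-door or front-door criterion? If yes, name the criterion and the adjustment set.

desc(A)\{A}={C,M,P,W}; candidates ⊆ {—}.
A↔M: latent back-door arc(s) into A.
size 0: {}; under {} A still reaches {C,M,W} ∋ M.
A↔M cannot be blocked by any observed set — no back-door set.
{P}: (i) intercepts every directed A→M path; (ii) no back-door A→{P}; (iii) {A} blocks every back-door {P}→M. Front-door holds.
P(M|do(A)) = Σ_{P} P(P|A) Σ_{A'} P(M|P,A')P(A').

P(M|do(A)): frontdoor, adjust for {P}.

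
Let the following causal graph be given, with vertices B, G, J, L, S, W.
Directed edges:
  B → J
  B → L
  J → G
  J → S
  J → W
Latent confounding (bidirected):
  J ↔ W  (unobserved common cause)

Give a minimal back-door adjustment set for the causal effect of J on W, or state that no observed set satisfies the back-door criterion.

desc(J)\{J}={G,S,W}; candidates ⊆ {B,L}.
J↔W: latent back-door arc(s) into J.
size 0: {}; under {} J still reaches {B,L,W} ∋ W.
size 1: {B}, {L}; under {B} J still reaches {W} ∋ W.
size 2: {B,L}; under {B,L} J still reaches {W} ∋ W.
J↔W cannot be blocked by any observed set — no back-door set.

J→W: no observed back-door set.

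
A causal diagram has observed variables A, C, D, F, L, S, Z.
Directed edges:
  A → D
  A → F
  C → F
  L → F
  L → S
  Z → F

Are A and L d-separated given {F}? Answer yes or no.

No — A and L are d-connected given {F}.

Bayes-Ball from A | {F} reaches {C,D,L,S,Z}.
L ∈ reach(A|{F}) ⇒ A ⊥̸ L | {F}.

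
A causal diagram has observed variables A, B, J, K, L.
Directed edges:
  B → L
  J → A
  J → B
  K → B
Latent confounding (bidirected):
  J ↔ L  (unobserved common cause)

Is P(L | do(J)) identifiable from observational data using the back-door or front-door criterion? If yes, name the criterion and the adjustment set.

P(L|do(J)): frontdoor, adjust for {B}.

desc(J)\{J}={A,B,L}; candidates ⊆ {K}.
J↔L: latent back-door arc(s) into J.
size 0: {}; under {} J still reaches {L} ∋ L.
size 1: {K}; under {K} J still reaches {L} ∋ L.
J↔L cannot be blocked by any observed set — no back-door set.
{B}: (i) intercepts every directed J→L path; (ii) no back-door J→{B}; (iii) {J} blocks every back-door {B}→L. Front-door holds.
P(L|do(J)) = Σ_{B} P(B|J) Σ_{J'} P(L|B,J')P(J').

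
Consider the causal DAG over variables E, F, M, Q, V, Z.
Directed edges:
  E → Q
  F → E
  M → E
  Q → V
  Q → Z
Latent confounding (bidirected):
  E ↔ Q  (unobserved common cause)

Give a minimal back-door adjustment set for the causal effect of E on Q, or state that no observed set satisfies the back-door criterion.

E→Q: no observed back-door set.

desc(E)\{E}={Q,V,Z}; candidates ⊆ {F,M}.
E↔Q: latent back-door arc(s) into E.
size 0: {}; under {} E still reaches {F,M,Q,V,Z} ∋ Q.
size 1: {F}, {M}; under {F} E still reaches {M,Q,V,Z} ∋ Q.
size 2: {F,M}; under {F,M} E still reaches {Q,V,Z} ∋ Q.
E↔Q cannot be blocked by any observed set — no back-door set.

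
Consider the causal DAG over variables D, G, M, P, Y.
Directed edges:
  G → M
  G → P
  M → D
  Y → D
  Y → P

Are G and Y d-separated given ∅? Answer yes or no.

Bayes-Ball from G | ∅ reaches {D,M,P}.
Y ∉ reach(G|∅) ⇒ G ⊥ Y | ∅.

Yes — G ⊥ Y | ∅.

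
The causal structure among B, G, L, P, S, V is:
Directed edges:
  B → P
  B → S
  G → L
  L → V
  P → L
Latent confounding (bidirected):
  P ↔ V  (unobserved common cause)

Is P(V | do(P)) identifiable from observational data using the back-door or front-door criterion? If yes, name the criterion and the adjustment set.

P(V|do(P)): frontdoor, adjust for {L}.

desc(P)\{P}={L,V}; candidates ⊆ {B,G,S}.
P↔V: latent back-door arc(s) into P.
size 0: {}; under {} P still reaches {B,S,V} ∋ V.
size 1: {B}, {G}, {S}; under {B} P still reaches {V} ∋ V.
size 2: {B,G}, {B,S}, {G,S}; under {B,G} P still reaches {V} ∋ V.
P↔V cannot be blocked by any observed set — no back-door set.
{L}: (i) intercepts every directed P→V path; (ii) no back-door P→{L}; (iii) {P} blocks every back-door {L}→V. Front-door holds.
P(V|do(P)) = Σ_{L} P(L|P) Σ_{P'} P(V|L,P')P(P').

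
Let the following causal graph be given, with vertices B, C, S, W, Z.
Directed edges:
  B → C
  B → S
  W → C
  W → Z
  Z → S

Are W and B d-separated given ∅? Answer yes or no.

Bayes-Ball from W | ∅ reaches {C,S,Z}.
B ∉ reach(W|∅) ⇒ W ⊥ B | ∅.

Yes — W ⊥ B | ∅.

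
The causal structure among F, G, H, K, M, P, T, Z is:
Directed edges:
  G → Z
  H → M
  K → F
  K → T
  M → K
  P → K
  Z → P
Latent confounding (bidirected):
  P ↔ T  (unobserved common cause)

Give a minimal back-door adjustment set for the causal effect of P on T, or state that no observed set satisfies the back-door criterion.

P→T: no observed back-door set.

desc(P)\{P}={F,K,T}; candidates ⊆ {G,H,M,Z}.
P↔T: latent back-door arc(s) into P.
size 0: {}; under {} P still reaches {G,T,Z} ∋ T.
size 1: {G}, {H}, {M} …(+1); under {G} P still reaches {T,Z} ∋ T.
size 2: {G,H}, {G,M}, {G,Z} …(+3); under {G,H} P still reaches {T,Z} ∋ T.
P↔T cannot be blocked by any observed set — no back-door set.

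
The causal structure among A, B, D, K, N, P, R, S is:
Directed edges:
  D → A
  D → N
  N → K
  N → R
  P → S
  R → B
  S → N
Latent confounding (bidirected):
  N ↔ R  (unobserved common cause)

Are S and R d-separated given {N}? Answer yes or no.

Bayes-Ball from S | {N} reaches {A,B,D,P,R}.
R ∈ reach(S|{N}) ⇒ S ⊥̸ R | {N}.

No — S and R are d-connected given {N}.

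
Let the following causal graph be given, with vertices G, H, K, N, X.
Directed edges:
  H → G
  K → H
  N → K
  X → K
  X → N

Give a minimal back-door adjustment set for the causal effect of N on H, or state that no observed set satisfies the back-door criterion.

desc(N)\{N}={G,H,K}; candidates ⊆ {X}.
size 0: {}; under {} N still reaches {G,H,K,X} ∋ H.
{X}: N⊥H given {X} in G with N→· removed — back-door holds.

N→H: minimal back-door set {X}.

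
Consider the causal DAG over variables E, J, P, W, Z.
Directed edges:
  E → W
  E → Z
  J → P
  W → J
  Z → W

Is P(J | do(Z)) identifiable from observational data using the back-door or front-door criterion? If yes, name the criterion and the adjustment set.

P(J|do(Z)): backdoor, adjust for {E}.

desc(Z)\{Z}={J,P,W}; candidates ⊆ {E}.
size 0: {}; under {} Z still reaches {E,J,P,W} ∋ J.
{E}: Z⊥J given {E} in G with Z→· removed — back-door holds.
P(J|do(Z)) = Σ_{E} P(J|Z,E)·P(E).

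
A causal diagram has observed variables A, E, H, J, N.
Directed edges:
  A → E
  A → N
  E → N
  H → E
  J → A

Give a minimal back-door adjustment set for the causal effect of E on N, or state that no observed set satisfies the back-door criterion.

desc(E)\{E}={N}; candidates ⊆ {A,H,J}.
size 0: {}; under {} E still reaches {A,H,J,N} ∋ N.
{A}: E⊥N given {A} in G with E→· removed — back-door holds.

E→N: minimal back-door set {A}.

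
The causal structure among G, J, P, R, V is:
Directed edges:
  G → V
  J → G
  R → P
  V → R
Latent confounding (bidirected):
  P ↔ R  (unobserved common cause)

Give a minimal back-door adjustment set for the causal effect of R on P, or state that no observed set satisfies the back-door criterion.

R→P: no observed back-door set.

desc(R)\{R}={P}; candidates ⊆ {G,J,V}.
R↔P: latent back-door arc(s) into R.
size 0: {}; under {} R still reaches {G,J,P,V} ∋ P.
size 1: {G}, {J}, {V}; under {G} R still reaches {P,V} ∋ P.
size 2: {G,J}, {G,V}, {J,V}; under {G,J} R still reaches {P,V} ∋ P.
R↔P cannot be blocked by any observed set — no back-door set.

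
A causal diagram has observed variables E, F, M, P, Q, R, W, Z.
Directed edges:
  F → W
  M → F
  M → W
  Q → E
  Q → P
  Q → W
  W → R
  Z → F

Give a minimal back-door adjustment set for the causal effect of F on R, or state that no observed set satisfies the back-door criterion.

F→R: minimal back-door set {M}.

desc(F)\{F}={R,W}; candidates ⊆ {E,M,P,Q,Z}.
size 0: {}; under {} F still reaches {M,R,W,Z} ∋ R.
{M}: F⊥R given {M} in G with F→· removed — back-door holds.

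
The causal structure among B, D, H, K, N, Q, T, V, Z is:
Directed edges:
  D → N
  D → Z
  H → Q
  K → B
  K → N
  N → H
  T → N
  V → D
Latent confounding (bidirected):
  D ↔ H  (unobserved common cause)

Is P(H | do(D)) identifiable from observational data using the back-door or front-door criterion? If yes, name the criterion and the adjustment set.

P(H|do(D)): frontdoor, adjust for {N}.

desc(D)\{D}={H,N,Q,Z}; candidates ⊆ {B,K,T,V}.
D↔H: latent back-door arc(s) into D.
size 0: {}; under {} D still reaches {H,Q,V} ∋ H.
size 1: {B}, {K}, {T} …(+1); under {B} D still reaches {H,Q,V} ∋ H.
size 2: {B,K}, {B,T}, {B,V} …(+3); under {B,K} D still reaches {H,Q,V} ∋ H.
D↔H cannot be blocked by any observed set — no back-door set.
{N}: (i) intercepts every directed D→H path; (ii) no back-door D→{N}; (iii) {D} blocks every back-door {N}→H. Front-door holds.
P(H|do(D)) = Σ_{N} P(N|D) Σ_{D'} P(H|N,D')P(D').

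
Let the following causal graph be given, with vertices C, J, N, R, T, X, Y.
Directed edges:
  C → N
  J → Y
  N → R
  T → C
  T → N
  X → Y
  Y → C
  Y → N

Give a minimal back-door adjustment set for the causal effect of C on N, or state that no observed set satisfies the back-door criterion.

desc(C)\{C}={N,R}; candidates ⊆ {J,T,X,Y}.
size 0: {}; under {} C still reaches {J,N,R,T,X,Y} ∋ N.
size 1: {J}, {T}, {X} …(+1); under {J} C still reaches {N,R,T,X,Y} ∋ N.
{T,Y}: C⊥N given {T,Y} in G with C→· removed — back-door holds.

C→N: minimal back-door set {T, Y}.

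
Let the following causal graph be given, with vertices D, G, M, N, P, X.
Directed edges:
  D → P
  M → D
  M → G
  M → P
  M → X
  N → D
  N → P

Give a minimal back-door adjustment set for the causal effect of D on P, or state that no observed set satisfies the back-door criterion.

D→P: minimal back-door set {M, N}.

desc(D)\{D}={P}; candidates ⊆ {G,M,N,X}.
size 0: {}; under {} D still reaches {G,M,N,P,X} ∋ P.
size 1: {G}, {M}, {N} …(+1); under {G} D still reaches {M,N,P,X} ∋ P.
{M,N}: D⊥P given {M,N} in G with D→· removed — back-door holds.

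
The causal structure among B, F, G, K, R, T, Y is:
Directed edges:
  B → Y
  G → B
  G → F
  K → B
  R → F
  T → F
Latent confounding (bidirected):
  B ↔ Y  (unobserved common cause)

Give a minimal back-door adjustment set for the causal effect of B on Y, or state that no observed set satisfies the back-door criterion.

desc(B)\{B}={Y}; candidates ⊆ {F,G,K,R,T}.
B↔Y: latent back-door arc(s) into B.
size 0: {}; under {} B still reaches {F,G,K,Y} ∋ Y.
size 1: {F}, {G}, {K} …(+2); under {F} B still reaches {G,K,R,T,Y} ∋ Y.
size 2: {F,G}, {F,K}, {F,R} …(+7); under {F,G} B still reaches {K,Y} ∋ Y.
B↔Y cannot be blocked by any observed set — no back-door set.

B→Y: no observed back-door set.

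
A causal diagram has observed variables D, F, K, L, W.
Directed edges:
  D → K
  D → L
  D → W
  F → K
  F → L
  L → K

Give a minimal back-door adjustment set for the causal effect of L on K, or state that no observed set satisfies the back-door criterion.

desc(L)\{L}={K}; candidates ⊆ {D,F,W}.
size 0: {}; under {} L still reaches {D,F,K,W} ∋ K.
size 1: {D}, {F}, {W}; under {D} L still reaches {F,K} ∋ K.
{D,F}: L⊥K given {D,F} in G with L→· removed — back-door holds.

L→K: minimal back-door set {D, F}.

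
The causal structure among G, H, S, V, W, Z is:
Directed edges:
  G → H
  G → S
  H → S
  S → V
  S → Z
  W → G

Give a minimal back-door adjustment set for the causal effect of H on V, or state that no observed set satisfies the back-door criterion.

H→V: minimal back-door set {G}.

desc(H)\{H}={S,V,Z}; candidates ⊆ {G,W}.
size 0: {}; under {} H still reaches {G,S,V,W,Z} ∋ V.
{G}: H⊥V given {G} in G with H→· removed — back-door holds.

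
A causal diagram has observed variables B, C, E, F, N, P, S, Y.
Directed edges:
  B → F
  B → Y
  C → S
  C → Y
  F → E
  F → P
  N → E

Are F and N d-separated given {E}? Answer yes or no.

Bayes-Ball from F | {E} reaches {B,N,P,Y}.
N ∈ reach(F|{E}) ⇒ F ⊥̸ N | {E}.

No — F and N are d-connected given {E}.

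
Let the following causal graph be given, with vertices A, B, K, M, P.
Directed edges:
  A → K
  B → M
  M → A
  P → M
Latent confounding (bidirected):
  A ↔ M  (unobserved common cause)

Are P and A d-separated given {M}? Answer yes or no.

No — P and A are d-connected given {M}.

Bayes-Ball from P | {M} reaches {A,B,K}.
A ∈ reach(P|{M}) ⇒ P ⊥̸ A | {M}.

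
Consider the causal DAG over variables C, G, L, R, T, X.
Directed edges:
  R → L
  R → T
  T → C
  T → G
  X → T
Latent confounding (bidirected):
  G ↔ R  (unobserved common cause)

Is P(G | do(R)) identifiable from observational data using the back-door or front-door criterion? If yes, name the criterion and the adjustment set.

desc(R)\{R}={C,G,L,T}; candidates ⊆ {X}.
R↔G: latent back-door arc(s) into R.
size 0: {}; under {} R still reaches {G} ∋ G.
size 1: {X}; under {X} R still reaches {G} ∋ G.
R↔G cannot be blocked by any observed set — no back-door set.
{T}: (i) intercepts every directed R→G path; (ii) no back-door R→{T}; (iii) {R} blocks every back-door {T}→G. Front-door holds.
P(G|do(R)) = Σ_{T} P(T|R) Σ_{R'} P(G|T,R')P(R').

P(G|do(R)): frontdoor, adjust for {T}.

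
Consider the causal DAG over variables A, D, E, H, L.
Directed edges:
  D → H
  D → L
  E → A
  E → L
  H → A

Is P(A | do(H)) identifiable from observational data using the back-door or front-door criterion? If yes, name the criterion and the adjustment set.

P(A|do(H)): backdoor, adjust for ∅.

desc(H)\{H}={A}; candidates ⊆ {D,E,L}.
∅: H⊥A given ∅ in G with H→· removed — back-door holds.
P(A|do(H)) = P(A|H) — no adjustment needed.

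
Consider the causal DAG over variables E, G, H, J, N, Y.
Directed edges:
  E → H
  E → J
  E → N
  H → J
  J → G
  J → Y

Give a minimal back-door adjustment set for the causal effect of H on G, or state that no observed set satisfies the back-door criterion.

H→G: minimal back-door set {E}.

desc(H)\{H}={G,J,Y}; candidates ⊆ {E,N}.
size 0: {}; under {} H still reaches {E,G,J,N,Y} ∋ G.
{E}: H⊥G given {E} in G with H→· removed — back-door holds.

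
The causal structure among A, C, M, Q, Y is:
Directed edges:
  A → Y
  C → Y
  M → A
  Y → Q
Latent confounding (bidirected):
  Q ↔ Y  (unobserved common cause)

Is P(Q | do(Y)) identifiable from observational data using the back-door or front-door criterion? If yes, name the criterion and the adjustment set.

P(Q|do(Y)): not identifiable (no BD/FD set).

desc(Y)\{Y}={Q}; candidates ⊆ {A,C,M}.
Y↔Q: latent back-door arc(s) into Y.
size 0: {}; under {} Y still reaches {A,C,M,Q} ∋ Q.
size 1: {A}, {C}, {M}; under {A} Y still reaches {C,Q} ∋ Q.
size 2: {A,C}, {A,M}, {C,M}; under {A,C} Y still reaches {Q} ∋ Q.
Y↔Q cannot be blocked by any observed set — no back-door set.
No mediator lies on a directed Y→…→Q path.
Neither criterion identifies P(Q|do(Y)) in this graph.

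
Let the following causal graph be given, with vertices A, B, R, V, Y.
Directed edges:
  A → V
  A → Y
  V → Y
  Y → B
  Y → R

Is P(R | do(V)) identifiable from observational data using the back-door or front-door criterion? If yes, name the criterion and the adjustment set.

desc(V)\{V}={B,R,Y}; candidates ⊆ {A}.
size 0: {}; under {} V still reaches {A,B,R,Y} ∋ R.
{A}: V⊥R given {A} in G with V→· removed — back-door holds.
P(R|do(V)) = Σ_{A} P(R|V,A)·P(A).

P(R|do(V)): backdoor, adjust for {A}.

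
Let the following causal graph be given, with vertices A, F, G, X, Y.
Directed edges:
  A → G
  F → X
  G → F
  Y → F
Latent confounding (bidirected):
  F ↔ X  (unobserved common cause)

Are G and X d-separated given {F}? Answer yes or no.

No — G and X are d-connected given {F}.

Bayes-Ball from G | {F} reaches {A,X,Y}.
X ∈ reach(G|{F}) ⇒ G ⊥̸ X | {F}.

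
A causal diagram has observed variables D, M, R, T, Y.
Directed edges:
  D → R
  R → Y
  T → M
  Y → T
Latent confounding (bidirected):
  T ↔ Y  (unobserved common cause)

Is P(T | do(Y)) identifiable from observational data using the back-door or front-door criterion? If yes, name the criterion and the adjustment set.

P(T|do(Y)): not identifiable (no BD/FD set).

desc(Y)\{Y}={M,T}; candidates ⊆ {D,R}.
Y↔T: latent back-door arc(s) into Y.
size 0: {}; under {} Y still reaches {D,M,R,T} ∋ T.
size 1: {D}, {R}; under {D} Y still reaches {M,R,T} ∋ T.
size 2: {D,R}; under {D,R} Y still reaches {M,T} ∋ T.
Y↔T cannot be blocked by any observed set — no back-door set.
No mediator lies on a directed Y→…→T path.
Neither criterion identifies P(T|do(Y)) in this graph.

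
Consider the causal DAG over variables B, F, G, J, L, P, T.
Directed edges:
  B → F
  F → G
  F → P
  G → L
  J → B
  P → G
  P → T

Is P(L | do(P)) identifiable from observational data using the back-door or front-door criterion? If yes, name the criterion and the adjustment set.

P(L|do(P)): backdoor, adjust for {F}.

desc(P)\{P}={G,L,T}; candidates ⊆ {B,F,J}.
size 0: {}; under {} P still reaches {B,F,G,J,L} ∋ L.
{F}: P⊥L given {F} in G with P→· removed — back-door holds.
P(L|do(P)) = Σ_{F} P(L|P,F)·P(F).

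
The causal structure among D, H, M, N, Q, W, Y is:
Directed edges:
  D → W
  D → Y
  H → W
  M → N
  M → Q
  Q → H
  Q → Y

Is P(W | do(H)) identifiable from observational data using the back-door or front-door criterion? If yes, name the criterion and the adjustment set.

P(W|do(H)): backdoor, adjust for ∅.

desc(H)\{H}={W}; candidates ⊆ {D,M,N,Q,Y}.
∅: H⊥W given ∅ in G with H→· removed — back-door holds.
P(W|do(H)) = P(W|H) — no adjustment needed.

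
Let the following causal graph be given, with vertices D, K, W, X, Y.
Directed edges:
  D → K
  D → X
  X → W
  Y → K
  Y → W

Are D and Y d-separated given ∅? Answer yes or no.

Yes — D ⊥ Y | ∅.

Bayes-Ball from D | ∅ reaches {K,W,X}.
Y ∉ reach(D|∅) ⇒ D ⊥ Y | ∅.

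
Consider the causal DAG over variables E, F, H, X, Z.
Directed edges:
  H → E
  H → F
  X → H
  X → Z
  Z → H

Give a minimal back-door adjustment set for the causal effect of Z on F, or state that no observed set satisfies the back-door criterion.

desc(Z)\{Z}={E,F,H}; candidates ⊆ {X}.
size 0: {}; under {} Z still reaches {E,F,H,X} ∋ F.
{X}: Z⊥F given {X} in G with Z→· removed — back-door holds.

Z→F: minimal back-door set {X}.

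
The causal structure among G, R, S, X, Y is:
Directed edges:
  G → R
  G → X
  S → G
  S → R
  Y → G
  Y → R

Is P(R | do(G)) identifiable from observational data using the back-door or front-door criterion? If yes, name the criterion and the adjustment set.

desc(G)\{G}={R,X}; candidates ⊆ {S,Y}.
size 0: {}; under {} G still reaches {R,S,Y} ∋ R.
size 1: {S}, {Y}; under {S} G still reaches {R,Y} ∋ R.
{S,Y}: G⊥R given {S,Y} in G with G→· removed — back-door holds.
P(R|do(G)) = Σ_{S,Y} P(R|G,S,Y)·P(S,Y).

P(R|do(G)): backdoor, adjust for {S, Y}.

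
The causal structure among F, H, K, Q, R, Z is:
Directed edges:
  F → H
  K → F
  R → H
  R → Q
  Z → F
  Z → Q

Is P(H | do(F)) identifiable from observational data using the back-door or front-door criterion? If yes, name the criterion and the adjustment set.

desc(F)\{F}={H}; candidates ⊆ {K,Q,R,Z}.
∅: F⊥H given ∅ in G with F→· removed — back-door holds.
P(H|do(F)) = P(H|F) — no adjustment needed.

P(H|do(F)): backdoor, adjust for ∅.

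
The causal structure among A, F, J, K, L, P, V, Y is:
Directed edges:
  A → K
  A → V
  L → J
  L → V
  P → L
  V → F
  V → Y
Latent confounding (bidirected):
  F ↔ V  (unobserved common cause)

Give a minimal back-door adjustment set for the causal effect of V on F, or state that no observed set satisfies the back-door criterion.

desc(V)\{V}={F,Y}; candidates ⊆ {A,J,K,L,P}.
V↔F: latent back-door arc(s) into V.
size 0: {}; under {} V still reaches {A,F,J,K,L,P} ∋ F.
size 1: {A}, {J}, {K} …(+2); under {A} V still reaches {F,J,L,P} ∋ F.
size 2: {A,J}, {A,K}, {A,L} …(+7); under {A,J} V still reaches {F,L,P} ∋ F.
V↔F cannot be blocked by any observed set — no back-door set.

V→F: no observed back-door set.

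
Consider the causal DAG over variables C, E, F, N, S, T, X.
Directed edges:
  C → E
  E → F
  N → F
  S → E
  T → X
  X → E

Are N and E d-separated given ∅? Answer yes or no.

Bayes-Ball from N | ∅ reaches {F}.
E ∉ reach(N|∅) ⇒ N ⊥ E | ∅.

Yes — N ⊥ E | ∅.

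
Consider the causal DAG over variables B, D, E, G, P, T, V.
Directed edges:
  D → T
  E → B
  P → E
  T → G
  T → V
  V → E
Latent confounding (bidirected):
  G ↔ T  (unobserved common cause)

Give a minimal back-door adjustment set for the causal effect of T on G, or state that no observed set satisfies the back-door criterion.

desc(T)\{T}={B,E,G,V}; candidates ⊆ {D,P}.
T↔G: latent back-door arc(s) into T.
size 0: {}; under {} T still reaches {D,G} ∋ G.
size 1: {D}, {P}; under {D} T still reaches {G} ∋ G.
size 2: {D,P}; under {D,P} T still reaches {G} ∋ G.
T↔G cannot be blocked by any observed set — no back-door set.

T→G: no observed back-door set.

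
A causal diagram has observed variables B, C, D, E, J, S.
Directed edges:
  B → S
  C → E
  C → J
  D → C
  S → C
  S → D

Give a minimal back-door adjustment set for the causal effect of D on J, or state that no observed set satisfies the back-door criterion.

desc(D)\{D}={C,E,J}; candidates ⊆ {B,S}.
size 0: {}; under {} D still reaches {B,C,E,J,S} ∋ J.
{S}: D⊥J given {S} in G with D→· removed — back-door holds.

D→J: minimal back-door set {S}.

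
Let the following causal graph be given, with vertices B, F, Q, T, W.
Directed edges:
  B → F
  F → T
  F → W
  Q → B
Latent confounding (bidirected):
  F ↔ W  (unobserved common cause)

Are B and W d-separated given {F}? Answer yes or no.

No — B and W are d-connected given {F}.

Bayes-Ball from B | {F} reaches {Q,W}.
W ∈ reach(B|{F}) ⇒ B ⊥̸ W | {F}.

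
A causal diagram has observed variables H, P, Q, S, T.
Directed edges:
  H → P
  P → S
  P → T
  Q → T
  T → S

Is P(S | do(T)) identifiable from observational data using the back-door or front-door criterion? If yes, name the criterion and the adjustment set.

desc(T)\{T}={S}; candidates ⊆ {H,P,Q}.
size 0: {}; under {} T still reaches {H,P,Q,S} ∋ S.
{P}: T⊥S given {P} in G with T→· removed — back-door holds.
P(S|do(T)) = Σ_{P} P(S|T,P)·P(P).

P(S|do(T)): backdoor, adjust for {P}.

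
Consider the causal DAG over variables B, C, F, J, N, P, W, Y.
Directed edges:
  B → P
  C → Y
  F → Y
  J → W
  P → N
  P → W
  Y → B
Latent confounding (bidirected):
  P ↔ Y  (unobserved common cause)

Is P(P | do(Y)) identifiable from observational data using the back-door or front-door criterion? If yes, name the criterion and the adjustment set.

desc(Y)\{Y}={B,N,P,W}; candidates ⊆ {C,F,J}.
Y↔P: latent back-door arc(s) into Y.
size 0: {}; under {} Y still reaches {C,F,N,P,W} ∋ P.
size 1: {C}, {F}, {J}; under {C} Y still reaches {F,N,P,W} ∋ P.
size 2: {C,F}, {C,J}, {F,J}; under {C,F} Y still reaches {N,P,W} ∋ P.
Y↔P cannot be blocked by any observed set — no back-door set.
{B}: (i) intercepts every directed Y→P path; (ii) no back-door Y→{B}; (iii) {Y} blocks every back-door {B}→P. Front-door holds.
P(P|do(Y)) = Σ_{B} P(B|Y) Σ_{Y'} P(P|B,Y')P(Y').

P(P|do(Y)): frontdoor, adjust for {B}.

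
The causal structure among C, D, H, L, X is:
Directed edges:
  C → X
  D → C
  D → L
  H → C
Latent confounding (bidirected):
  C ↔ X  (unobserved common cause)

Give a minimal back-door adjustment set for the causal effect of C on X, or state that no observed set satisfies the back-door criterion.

C→X: no observed back-door set.

desc(C)\{C}={X}; candidates ⊆ {D,H,L}.
C↔X: latent back-door arc(s) into C.
size 0: {}; under {} C still reaches {D,H,L,X} ∋ X.
size 1: {D}, {H}, {L}; under {D} C still reaches {H,X} ∋ X.
size 2: {D,H}, {D,L}, {H,L}; under {D,H} C still reaches {X} ∋ X.
C↔X cannot be blocked by any observed set — no back-door set.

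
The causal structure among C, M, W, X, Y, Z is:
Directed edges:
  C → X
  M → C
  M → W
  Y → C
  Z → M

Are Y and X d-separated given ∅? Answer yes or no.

Bayes-Ball from Y | ∅ reaches {C,X}.
X ∈ reach(Y|∅) ⇒ Y ⊥̸ X | ∅.

No — Y and X are d-connected given ∅.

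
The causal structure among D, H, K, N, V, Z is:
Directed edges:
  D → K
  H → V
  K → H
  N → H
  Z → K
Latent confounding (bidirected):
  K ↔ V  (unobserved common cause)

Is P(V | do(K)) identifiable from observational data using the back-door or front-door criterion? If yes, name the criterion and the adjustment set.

P(V|do(K)): frontdoor, adjust for {H}.

desc(K)\{K}={H,V}; candidates ⊆ {D,N,Z}.
K↔V: latent back-door arc(s) into K.
size 0: {}; under {} K still reaches {D,V,Z} ∋ V.
size 1: {D}, {N}, {Z}; under {D} K still reaches {V,Z} ∋ V.
size 2: {D,N}, {D,Z}, {N,Z}; under {D,N} K still reaches {V,Z} ∋ V.
K↔V cannot be blocked by any observed set — no back-door set.
{H}: (i) intercepts every directed K→V path; (ii) no back-door K→{H}; (iii) {K} blocks every back-door {H}→V. Front-door holds.
P(V|do(K)) = Σ_{H} P(H|K) Σ_{K'} P(V|H,K')P(K').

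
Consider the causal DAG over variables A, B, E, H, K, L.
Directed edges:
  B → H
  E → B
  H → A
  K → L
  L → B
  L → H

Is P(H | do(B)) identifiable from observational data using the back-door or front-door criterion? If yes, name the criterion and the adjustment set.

P(H|do(B)): backdoor, adjust for {L}.

desc(B)\{B}={A,H}; candidates ⊆ {E,K,L}.
size 0: {}; under {} B still reaches {A,E,H,K,L} ∋ H.
{L}: B⊥H given {L} in G with B→· removed — back-door holds.
P(H|do(B)) = Σ_{L} P(H|B,L)·P(L).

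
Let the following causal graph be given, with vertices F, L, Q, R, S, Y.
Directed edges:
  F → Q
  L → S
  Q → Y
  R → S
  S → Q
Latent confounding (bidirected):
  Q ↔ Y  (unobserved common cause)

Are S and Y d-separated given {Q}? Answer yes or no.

No — S and Y are d-connected given {Q}.

Bayes-Ball from S | {Q} reaches {F,L,R,Y}.
Y ∈ reach(S|{Q}) ⇒ S ⊥̸ Y | {Q}.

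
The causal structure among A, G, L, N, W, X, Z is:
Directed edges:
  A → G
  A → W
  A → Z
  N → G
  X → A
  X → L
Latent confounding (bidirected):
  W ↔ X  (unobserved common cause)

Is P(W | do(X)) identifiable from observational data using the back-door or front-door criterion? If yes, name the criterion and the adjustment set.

P(W|do(X)): frontdoor, adjust for {A}.

desc(X)\{X}={A,G,L,W,Z}; candidates ⊆ {N}.
X↔W: latent back-door arc(s) into X.
size 0: {}; under {} X still reaches {W} ∋ W.
size 1: {N}; under {N} X still reaches {W} ∋ W.
X↔W cannot be blocked by any observed set — no back-door set.
{A}: (i) intercepts every directed X→W path; (ii) no back-door X→{A}; (iii) {X} blocks every back-door {A}→W. Front-door holds.
P(W|do(X)) = Σ_{A} P(A|X) Σ_{X'} P(W|A,X')P(X').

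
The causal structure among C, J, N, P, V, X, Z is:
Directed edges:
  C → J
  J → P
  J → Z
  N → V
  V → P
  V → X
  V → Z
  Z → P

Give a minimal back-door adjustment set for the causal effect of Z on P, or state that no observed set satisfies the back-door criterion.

Z→P: minimal back-door set {J, V}.

desc(Z)\{Z}={P}; candidates ⊆ {C,J,N,V,X}.
size 0: {}; under {} Z still reaches {C,J,N,P,V,X} ∋ P.
size 1: {C}, {J}, {N} …(+2); under {C} Z still reaches {J,N,P,V,X} ∋ P.
{J,V}: Z⊥P given {J,V} in G with Z→· removed — back-door holds.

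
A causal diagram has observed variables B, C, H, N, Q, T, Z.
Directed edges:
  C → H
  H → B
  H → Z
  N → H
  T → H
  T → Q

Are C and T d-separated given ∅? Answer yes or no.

Yes — C ⊥ T | ∅.

Bayes-Ball from C | ∅ reaches {B,H,Z}.
T ∉ reach(C|∅) ⇒ C ⊥ T | ∅.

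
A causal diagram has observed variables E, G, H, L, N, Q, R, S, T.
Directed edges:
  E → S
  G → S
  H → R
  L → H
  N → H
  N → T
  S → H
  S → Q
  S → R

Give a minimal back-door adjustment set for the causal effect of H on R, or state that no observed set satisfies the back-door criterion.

H→R: minimal back-door set {S}.

desc(H)\{H}={R}; candidates ⊆ {E,G,L,N,Q,S,T}.
size 0: {}; under {} H still reaches {E,G,L,N,Q,R,S,T} ∋ R.
{S}: H⊥R given {S} in G with H→· removed — back-door holds.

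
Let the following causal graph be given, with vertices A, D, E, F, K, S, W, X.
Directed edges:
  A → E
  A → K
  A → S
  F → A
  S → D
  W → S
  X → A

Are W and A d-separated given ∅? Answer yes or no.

Bayes-Ball from W | ∅ reaches {D,S}.
A ∉ reach(W|∅) ⇒ W ⊥ A | ∅.

Yes — W ⊥ A | ∅.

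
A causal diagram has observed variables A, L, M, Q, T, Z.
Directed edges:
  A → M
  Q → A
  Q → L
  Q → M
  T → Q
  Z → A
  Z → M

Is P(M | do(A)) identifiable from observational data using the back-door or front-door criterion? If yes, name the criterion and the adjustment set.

desc(A)\{A}={M}; candidates ⊆ {L,Q,T,Z}.
size 0: {}; under {} A still reaches {L,M,Q,T,Z} ∋ M.
size 1: {L}, {Q}, {T} …(+1); under {L} A still reaches {M,Q,T,Z} ∋ M.
{Q,Z}: A⊥M given {Q,Z} in G with A→· removed — back-door holds.
P(M|do(A)) = Σ_{Q,Z} P(M|A,Q,Z)·P(Q,Z).

P(M|do(A)): backdoor, adjust for {Q, Z}.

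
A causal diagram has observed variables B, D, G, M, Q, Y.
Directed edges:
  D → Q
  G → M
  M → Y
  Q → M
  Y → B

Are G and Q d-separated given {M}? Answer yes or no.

No — G and Q are d-connected given {M}.

Bayes-Ball from G | {M} reaches {D,Q}.
Q ∈ reach(G|{M}) ⇒ G ⊥̸ Q | {M}.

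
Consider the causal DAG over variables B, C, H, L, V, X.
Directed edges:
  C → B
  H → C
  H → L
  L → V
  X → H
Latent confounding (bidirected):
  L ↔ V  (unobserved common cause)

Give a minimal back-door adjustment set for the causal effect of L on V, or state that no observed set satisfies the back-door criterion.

L→V: no observed back-door set.

desc(L)\{L}={V}; candidates ⊆ {B,C,H,X}.
L↔V: latent back-door arc(s) into L.
size 0: {}; under {} L still reaches {B,C,H,V,X} ∋ V.
size 1: {B}, {C}, {H} …(+1); under {B} L still reaches {C,H,V,X} ∋ V.
size 2: {B,C}, {B,H}, {B,X} …(+3); under {B,C} L still reaches {H,V,X} ∋ V.
L↔V cannot be blocked by any observed set — no back-door set.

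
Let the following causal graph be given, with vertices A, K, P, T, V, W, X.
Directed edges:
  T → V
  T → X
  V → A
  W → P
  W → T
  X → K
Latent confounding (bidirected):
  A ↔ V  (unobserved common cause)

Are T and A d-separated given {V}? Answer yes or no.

Bayes-Ball from T | {V} reaches {A,K,P,W,X}.
A ∈ reach(T|{V}) ⇒ T ⊥̸ A | {V}.

No — T and A are d-connected given {V}.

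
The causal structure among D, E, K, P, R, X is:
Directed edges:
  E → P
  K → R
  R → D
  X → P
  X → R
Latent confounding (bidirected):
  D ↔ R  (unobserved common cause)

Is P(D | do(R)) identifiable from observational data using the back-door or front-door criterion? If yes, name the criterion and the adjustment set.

P(D|do(R)): not identifiable (no BD/FD set).

desc(R)\{R}={D}; candidates ⊆ {E,K,P,X}.
R↔D: latent back-door arc(s) into R.
size 0: {}; under {} R still reaches {D,K,P,X} ∋ D.
size 1: {E}, {K}, {P} …(+1); under {E} R still reaches {D,K,P,X} ∋ D.
size 2: {E,K}, {E,P}, {E,X} …(+3); under {E,K} R still reaches {D,P,X} ∋ D.
R↔D cannot be blocked by any observed set — no back-door set.
No mediator lies on a directed R→…→D path.
Neither criterion identifies P(D|do(R)) in this graph.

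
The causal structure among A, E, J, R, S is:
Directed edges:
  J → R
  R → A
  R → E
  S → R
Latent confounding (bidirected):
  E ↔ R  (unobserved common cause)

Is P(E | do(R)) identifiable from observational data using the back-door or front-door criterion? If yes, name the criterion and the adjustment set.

desc(R)\{R}={A,E}; candidates ⊆ {J,S}.
R↔E: latent back-door arc(s) into R.
size 0: {}; under {} R still reaches {E,J,S} ∋ E.
size 1: {J}, {S}; under {J} R still reaches {E,S} ∋ E.
size 2: {J,S}; under {J,S} R still reaches {E} ∋ E.
R↔E cannot be blocked by any observed set — no back-door set.
No mediator lies on a directed R→…→E path.
Neither criterion identifies P(E|do(R)) in this graph.

P(E|do(R)): not identifiable (no BD/FD set).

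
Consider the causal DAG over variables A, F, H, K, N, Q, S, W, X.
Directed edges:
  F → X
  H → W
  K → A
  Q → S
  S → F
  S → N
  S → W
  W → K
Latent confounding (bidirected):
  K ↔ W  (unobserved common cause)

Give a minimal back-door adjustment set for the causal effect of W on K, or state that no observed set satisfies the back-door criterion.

desc(W)\{W}={A,K}; candidates ⊆ {F,H,N,Q,S,X}.
W↔K: latent back-door arc(s) into W.
size 0: {}; under {} W still reaches {A,F,H,K,N,Q,S,X} ∋ K.
size 1: {F}, {H}, {N} …(+3); under {F} W still reaches {A,H,K,N,Q,S} ∋ K.
size 2: {F,H}, {F,N}, {F,Q} …(+12); under {F,H} W still reaches {A,K,N,Q,S} ∋ K.
W↔K cannot be blocked by any observed set — no back-door set.

W→K: no observed back-door set.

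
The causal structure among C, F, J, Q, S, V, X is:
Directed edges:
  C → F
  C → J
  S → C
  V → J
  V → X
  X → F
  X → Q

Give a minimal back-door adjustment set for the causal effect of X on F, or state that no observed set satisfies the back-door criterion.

desc(X)\{X}={F,Q}; candidates ⊆ {C,J,S,V}.
∅: X⊥F given ∅ in G with X→· removed — back-door holds.

X→F: minimal back-door set ∅.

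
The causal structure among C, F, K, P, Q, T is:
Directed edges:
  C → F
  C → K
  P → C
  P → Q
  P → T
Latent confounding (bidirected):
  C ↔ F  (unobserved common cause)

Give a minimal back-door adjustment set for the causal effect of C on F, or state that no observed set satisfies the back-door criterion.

desc(C)\{C}={F,K}; candidates ⊆ {P,Q,T}.
C↔F: latent back-door arc(s) into C.
size 0: {}; under {} C still reaches {F,P,Q,T} ∋ F.
size 1: {P}, {Q}, {T}; under {P} C still reaches {F} ∋ F.
size 2: {P,Q}, {P,T}, {Q,T}; under {P,Q} C still reaches {F} ∋ F.
C↔F cannot be blocked by any observed set — no back-door set.

C→F: no observed back-door set.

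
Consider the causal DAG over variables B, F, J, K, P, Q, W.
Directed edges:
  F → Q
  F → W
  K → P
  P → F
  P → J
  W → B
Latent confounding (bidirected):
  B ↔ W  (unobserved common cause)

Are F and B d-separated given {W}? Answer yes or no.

No — F and B are d-connected given {W}.

Bayes-Ball from F | {W} reaches {B,J,K,P,Q}.
B ∈ reach(F|{W}) ⇒ F ⊥̸ B | {W}.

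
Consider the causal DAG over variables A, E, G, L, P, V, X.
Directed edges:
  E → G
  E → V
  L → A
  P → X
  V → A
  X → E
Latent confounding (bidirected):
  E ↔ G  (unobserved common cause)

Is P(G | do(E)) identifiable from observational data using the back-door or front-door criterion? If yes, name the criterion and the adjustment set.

desc(E)\{E}={A,G,V}; candidates ⊆ {L,P,X}.
E↔G: latent back-door arc(s) into E.
size 0: {}; under {} E still reaches {G,P,X} ∋ G.
size 1: {L}, {P}, {X}; under {L} E still reaches {G,P,X} ∋ G.
size 2: {L,P}, {L,X}, {P,X}; under {L,P} E still reaches {G,X} ∋ G.
E↔G cannot be blocked by any observed set — no back-door set.
No mediator lies on a directed E→…→G path.
Neither criterion identifies P(G|do(E)) in this graph.

P(G|do(E)): not identifiable (no BD/FD set).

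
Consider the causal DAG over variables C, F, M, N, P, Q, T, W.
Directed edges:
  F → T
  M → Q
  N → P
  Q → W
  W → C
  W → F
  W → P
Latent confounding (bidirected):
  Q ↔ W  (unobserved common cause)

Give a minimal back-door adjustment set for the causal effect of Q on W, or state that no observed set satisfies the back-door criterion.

Q→W: no observed back-door set.

desc(Q)\{Q}={C,F,P,T,W}; candidates ⊆ {M,N}.
Q↔W: latent back-door arc(s) into Q.
size 0: {}; under {} Q still reaches {C,F,M,P,T,W} ∋ W.
size 1: {M}, {N}; under {M} Q still reaches {C,F,P,T,W} ∋ W.
size 2: {M,N}; under {M,N} Q still reaches {C,F,P,T,W} ∋ W.
Q↔W cannot be blocked by any observed set — no back-door set.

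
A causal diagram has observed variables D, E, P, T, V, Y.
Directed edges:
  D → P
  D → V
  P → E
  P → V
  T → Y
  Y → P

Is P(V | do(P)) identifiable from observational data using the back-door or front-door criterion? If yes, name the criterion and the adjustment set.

desc(P)\{P}={E,V}; candidates ⊆ {D,T,Y}.
size 0: {}; under {} P still reaches {D,T,V,Y} ∋ V.
{D}: P⊥V given {D} in G with P→· removed — back-door holds.
P(V|do(P)) = Σ_{D} P(V|P,D)·P(D).

P(V|do(P)): backdoor, adjust for {D}.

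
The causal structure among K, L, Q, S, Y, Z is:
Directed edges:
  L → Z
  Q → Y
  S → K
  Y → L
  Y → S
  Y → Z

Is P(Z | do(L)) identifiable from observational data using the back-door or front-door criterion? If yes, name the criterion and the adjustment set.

P(Z|do(L)): backdoor, adjust for {Y}.

desc(L)\{L}={Z}; candidates ⊆ {K,Q,S,Y}.
size 0: {}; under {} L still reaches {K,Q,S,Y,Z} ∋ Z.
{Y}: L⊥Z given {Y} in G with L→· removed — back-door holds.
P(Z|do(L)) = Σ_{Y} P(Z|L,Y)·P(Y).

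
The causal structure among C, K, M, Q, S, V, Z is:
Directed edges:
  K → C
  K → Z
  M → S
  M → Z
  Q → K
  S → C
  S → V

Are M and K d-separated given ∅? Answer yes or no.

Yes — M ⊥ K | ∅.

Bayes-Ball from M | ∅ reaches {C,S,V,Z}.
K ∉ reach(M|∅) ⇒ M ⊥ K | ∅.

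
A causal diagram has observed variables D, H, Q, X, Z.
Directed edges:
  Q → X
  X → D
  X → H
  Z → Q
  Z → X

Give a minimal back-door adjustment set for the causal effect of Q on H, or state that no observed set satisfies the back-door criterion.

Q→H: minimal back-door set {Z}.

desc(Q)\{Q}={D,H,X}; candidates ⊆ {Z}.
size 0: {}; under {} Q still reaches {D,H,X,Z} ∋ H.
{Z}: Q⊥H given {Z} in G with Q→· removed — back-door holds.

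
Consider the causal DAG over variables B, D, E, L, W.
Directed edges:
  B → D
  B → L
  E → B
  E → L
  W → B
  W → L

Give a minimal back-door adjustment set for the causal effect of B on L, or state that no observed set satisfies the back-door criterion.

desc(B)\{B}={D,L}; candidates ⊆ {E,W}.
size 0: {}; under {} B still reaches {E,L,W} ∋ L.
size 1: {E}, {W}; under {E} B still reaches {L,W} ∋ L.
{E,W}: B⊥L given {E,W} in G with B→· removed — back-door holds.

B→L: minimal back-door set {E, W}.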